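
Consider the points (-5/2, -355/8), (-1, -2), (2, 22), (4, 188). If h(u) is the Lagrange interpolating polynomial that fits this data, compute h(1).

L_0(1) = (2)·(-1)·(-3)/[(-3/2)·(-9/2)·(-13/2)] = -16/117
L_1(1) = (7/2)·(-1)·(-3)/[(3/2)·(-3)·(-5)] = 7/15
L_2(1) = (7/2)·(2)·(-3)/[(9/2)·(3)·(-2)] = 7/9
L_3(1) = (7/2)·(2)·(-1)/[(13/2)·(5)·(2)] = -7/65
Sum: (-355/8)·(-16/117) + (-2)·(7/15) + 22·(7/9) + 188·(-7/65) = 2

2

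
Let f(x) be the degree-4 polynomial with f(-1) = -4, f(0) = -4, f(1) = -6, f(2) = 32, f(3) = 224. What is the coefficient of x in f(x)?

Build the Lagrange basis polynomials:
L_0(x) = x(x - 1)(x - 2)(x - 3) / [24] = (1/24)x^4 - (1/4)x^3 + (11/24)x^2 - (1/4)x
L_1(x) = (x + 1)(x - 1)(x - 2)(x - 3) / [-6] = -(1/6)x^4 + (5/6)x^3 - (5/6)x^2 - (5/6)x + 1
L_2(x) = (x + 1)x(x - 2)(x - 3) / [4] = (1/4)x^4 - x^3 + (1/4)x^2 + (3/2)x
L_3(x) = (x + 1)x(x - 1)(x - 3) / [-6] = -(1/6)x^4 + (1/2)x^3 + (1/6)x^2 - (1/2)x
L_4(x) = (x + 1)x(x - 1)(x - 2) / [24] = (1/24)x^4 - (1/12)x^3 - (1/24)x^2 + (1/12)x
f(x) = (-4)·L_0 + (-4)·L_1 + (-6)·L_2 + 32·L_3 + 224·L_4
Only the coefficient of x is needed; take it from each L_i and combine:
(-4)·(-1/4) + (-4)·(-5/6) + (-6)·(3/2) + 32·(-1/2) + 224·(1/12) = -2

-2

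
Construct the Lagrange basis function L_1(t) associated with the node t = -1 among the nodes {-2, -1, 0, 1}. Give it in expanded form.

L_1(t) = (t + 2)t(t - 1) / [(1)·(-1)·(-2)]
       = (t^3 + t^2 - 2t) / (2)

L_1(t) = (1/2)t^3 + (1/2)t^2 - t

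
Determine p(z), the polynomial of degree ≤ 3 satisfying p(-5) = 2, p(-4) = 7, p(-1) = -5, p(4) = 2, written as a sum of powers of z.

Newton's divided differences:
p[-5,-4] = (7 - 2) / (-4 - (-5)) = 5
p[-4,-1] = (-5 - 7) / (-1 - (-4)) = -4
p[-1,4] = (2 - (-5)) / (4 - (-1)) = 7/5
p[-5,-4,-1] = (-4 - 5) / (-1 - (-5)) = -9/4
p[-4,-1,4] = (7/5 - (-4)) / (4 - (-4)) = 27/40
p[-5,-4,-1,4] = (27/40 - (-9/4)) / (4 - (-5)) = 13/40
p(z) = 2 + 5·(z + 5) + (-9/4)·(z + 5)(z + 4) + (13/40)·(z + 5)(z + 4)(z + 1)
Expanding: p(z) = (13/40)z^3 + z^2 - (233/40)z - 23/2

p(z) = (13/40)z^3 + z^2 - (233/40)z - 23/2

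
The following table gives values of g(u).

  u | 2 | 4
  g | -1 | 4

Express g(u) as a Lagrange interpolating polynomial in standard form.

Build the Lagrange basis polynomials:
L_0(u) = (u - 4) / [-2] = -(1/2)u + 2
L_1(u) = (u - 2) / [2] = (1/2)u - 1
g(u) = (-1)·L_0 + 4·L_1
  (-1)·L_0(u) = (1/2)u - 2
  4·L_1(u) = 2u - 4
Adding term by term: (5/2)u - 6

g(u) = (5/2)u - 6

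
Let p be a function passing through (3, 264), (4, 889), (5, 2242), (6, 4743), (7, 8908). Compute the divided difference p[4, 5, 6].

574

p[4,5] = (2242 - 889) / (5 - 4) = 1353
p[5,6] = (4743 - 2242) / (6 - 5) = 2501
p[4,5,6] = (2501 - 1353) / (6 - 4) = 574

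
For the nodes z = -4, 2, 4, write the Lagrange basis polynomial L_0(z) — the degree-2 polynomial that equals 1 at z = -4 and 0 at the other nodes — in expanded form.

L_0(z) = (z - 2)(z - 4) / [(-6)·(-8)]
       = (z^2 - 6z + 8) / (48)

L_0(z) = (1/48)z^2 - (1/8)z + 1/6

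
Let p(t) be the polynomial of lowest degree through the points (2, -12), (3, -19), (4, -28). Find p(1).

Using Newton's divided-difference form:
p[2,3] = (-19 - (-12)) / (3 - 2) = -7
p[3,4] = (-28 - (-19)) / (4 - 3) = -9
p[2,3,4] = (-9 - (-7)) / (4 - 2) = -1
p(1) = -12 + (-7)·(-1) + (-1)·(-1)·(-2) = -7

-7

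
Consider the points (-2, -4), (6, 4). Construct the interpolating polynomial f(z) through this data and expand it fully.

Build the Lagrange basis polynomials:
L_0(z) = (z - 6) / [-8] = -(1/8)z + 3/4
L_1(z) = (z + 2) / [8] = (1/8)z + 1/4
f(z) = (-4)·L_0 + 4·L_1
  (-4)·L_0(z) = (1/2)z - 3
  4·L_1(z) = (1/2)z + 1
Adding term by term: z - 2

f(z) = z - 2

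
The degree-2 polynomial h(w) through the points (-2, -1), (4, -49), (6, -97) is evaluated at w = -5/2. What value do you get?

Evaluate each Lagrange basis at w = -5/2:
L_0(-5/2) = (-13/2)·(-17/2)/[(-6)·(-8)] = 221/192
L_1(-5/2) = (-1/2)·(-17/2)/[(6)·(-2)] = -17/48
L_2(-5/2) = (-1/2)·(-13/2)/[(8)·(2)] = 13/64
Sum: (-1)·(221/192) + (-49)·(-17/48) + (-97)·(13/64) = -7/2

-7/2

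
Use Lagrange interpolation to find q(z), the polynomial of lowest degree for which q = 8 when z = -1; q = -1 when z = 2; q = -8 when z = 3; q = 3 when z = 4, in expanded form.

q(z) = 2z^3 - 9z^2 + 19

L_0(z) = (z - 2)(z - 3)(z - 4) / [-60] = -(1/60)z^3 + (3/20)z^2 - (13/30)z + 2/5
L_1(z) = (z + 1)(z - 3)(z - 4) / [6] = (1/6)z^3 - z^2 + (5/6)z + 2
L_2(z) = (z + 1)(z - 2)(z - 4) / [-4] = -(1/4)z^3 + (5/4)z^2 - (1/2)z - 2
L_3(z) = (z + 1)(z - 2)(z - 3) / [10] = (1/10)z^3 - (2/5)z^2 + (1/10)z + 3/5
q(z) = 8·L_0 + (-1)·L_1 + (-8)·L_2 + 3·L_3
  8·L_0(z) = -(2/15)z^3 + (6/5)z^2 - (52/15)z + 16/5
  (-1)·L_1(z) = -(1/6)z^3 + z^2 - (5/6)z - 2
  (-8)·L_2(z) = 2z^3 - 10z^2 + 4z + 16
  3·L_3(z) = (3/10)z^3 - (6/5)z^2 + (3/10)z + 9/5
Adding term by term: 2z^3 - 9z^2 + 19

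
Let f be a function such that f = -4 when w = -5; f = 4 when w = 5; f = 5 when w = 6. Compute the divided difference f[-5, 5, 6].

f[-5,5] = (4 - (-4)) / (5 - (-5)) = 4/5
f[5,6] = (5 - 4) / (6 - 5) = 1
f[-5,5,6] = (1 - 4/5) / (6 - (-5)) = 1/55

1/55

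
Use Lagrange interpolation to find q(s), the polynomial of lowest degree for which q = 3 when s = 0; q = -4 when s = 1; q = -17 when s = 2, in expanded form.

L_0(s) = (s - 1)(s - 2) / [2] = (1/2)s^2 - (3/2)s + 1
L_1(s) = s(s - 2) / [-1] = -s^2 + 2s
L_2(s) = s(s - 1) / [2] = (1/2)s^2 - (1/2)s
q(s) = 3·L_0 + (-4)·L_1 + (-17)·L_2
  3·L_0(s) = (3/2)s^2 - (9/2)s + 3
  (-4)·L_1(s) = 4s^2 - 8s
  (-17)·L_2(s) = -(17/2)s^2 + (17/2)s
Adding term by term: -3s^2 - 4s + 3

q(s) = -3s^2 - 4s + 3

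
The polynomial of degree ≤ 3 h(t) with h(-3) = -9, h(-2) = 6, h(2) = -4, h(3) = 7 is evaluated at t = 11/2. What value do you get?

Using Newton's divided-difference form:
h[-3,-2] = (6 - (-9)) / (-2 - (-3)) = 15
h[-2,2] = (-4 - 6) / (2 - (-2)) = -5/2
h[2,3] = (7 - (-4)) / (3 - 2) = 11
h[-3,-2,2] = (-5/2 - 15) / (2 - (-3)) = -7/2
h[-2,2,3] = (11 - (-5/2)) / (3 - (-2)) = 27/10
h[-3,-2,2,3] = (27/10 - (-7/2)) / (3 - (-3)) = 31/30
h(11/2) = -9 + 15·(17/2) + (-7/2)·(17/2)·(15/2) + (31/30)·(17/2)·(15/2)·(7/2) = 2015/16

2015/16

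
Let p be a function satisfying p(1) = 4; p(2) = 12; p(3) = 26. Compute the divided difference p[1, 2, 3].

3

p[1,2] = (12 - 4) / (2 - 1) = 8
p[2,3] = (26 - 12) / (3 - 2) = 14
p[1,2,3] = (14 - 8) / (3 - 1) = 3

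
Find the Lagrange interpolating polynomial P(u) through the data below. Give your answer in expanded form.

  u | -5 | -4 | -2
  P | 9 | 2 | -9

Build the Lagrange basis polynomials:
L_0(u) = (u + 4)(u + 2) / [3] = (1/3)u^2 + 2u + 8/3
L_1(u) = (u + 5)(u + 2) / [-2] = -(1/2)u^2 - (7/2)u - 5
L_2(u) = (u + 5)(u + 4) / [6] = (1/6)u^2 + (3/2)u + 10/3
P(u) = 9·L_0 + 2·L_1 + (-9)·L_2
  9·L_0(u) = 3u^2 + 18u + 24
  2·L_1(u) = -u^2 - 7u - 10
  (-9)·L_2(u) = -(3/2)u^2 - (27/2)u - 30
Adding term by term: (1/2)u^2 - (5/2)u - 16

P(u) = (1/2)u^2 - (5/2)u - 16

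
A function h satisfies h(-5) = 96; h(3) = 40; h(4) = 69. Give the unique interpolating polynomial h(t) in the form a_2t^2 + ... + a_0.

L_0(t) = (t - 3)(t - 4) / [72] = (1/72)t^2 - (7/72)t + 1/6
L_1(t) = (t + 5)(t - 4) / [-8] = -(1/8)t^2 - (1/8)t + 5/2
L_2(t) = (t + 5)(t - 3) / [9] = (1/9)t^2 + (2/9)t - 5/3
h(t) = 96·L_0 + 40·L_1 + 69·L_2
  96·L_0(t) = (4/3)t^2 - (28/3)t + 16
  40·L_1(t) = -5t^2 - 5t + 100
  69·L_2(t) = (23/3)t^2 + (46/3)t - 115
Adding term by term: 4t^2 + t + 1

h(t) = 4t^2 + t + 1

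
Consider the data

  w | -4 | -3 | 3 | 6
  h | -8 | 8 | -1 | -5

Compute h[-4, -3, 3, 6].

h[-4,-3] = (8 - (-8)) / (-3 - (-4)) = 16
h[-3,3] = (-1 - 8) / (3 - (-3)) = -3/2
h[3,6] = (-5 - (-1)) / (6 - 3) = -4/3
h[-4,-3,3] = (-3/2 - 16) / (3 - (-4)) = -5/2
h[-3,3,6] = (-4/3 - (-3/2)) / (6 - (-3)) = 1/54
h[-4,-3,3,6] = (1/54 - (-5/2)) / (6 - (-4)) = 34/135

34/135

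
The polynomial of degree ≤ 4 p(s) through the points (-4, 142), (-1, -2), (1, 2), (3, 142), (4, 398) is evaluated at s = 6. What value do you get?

1762

Evaluate each Lagrange basis at s = 6:
L_0(6) = (7)·(5)·(3)·(2)/[(-3)·(-5)·(-7)·(-8)] = 1/4
L_1(6) = (10)·(5)·(3)·(2)/[(3)·(-2)·(-4)·(-5)] = -5/2
L_2(6) = (10)·(7)·(3)·(2)/[(5)·(2)·(-2)·(-3)] = 7
L_3(6) = (10)·(7)·(5)·(2)/[(7)·(4)·(2)·(-1)] = -25/2
L_4(6) = (10)·(7)·(5)·(3)/[(8)·(5)·(3)·(1)] = 35/4
Sum: 142·(1/4) + (-2)·(-5/2) + 2·(7) + 142·(-25/2) + 398·(35/4) = 1762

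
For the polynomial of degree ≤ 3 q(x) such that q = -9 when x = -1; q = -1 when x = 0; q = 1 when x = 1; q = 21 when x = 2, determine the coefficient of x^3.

4

L_0(x) = x(x - 1)(x - 2) / [-6] = -(1/6)x^3 + (1/2)x^2 - (1/3)x
L_1(x) = (x + 1)(x - 1)(x - 2) / [2] = (1/2)x^3 - x^2 - (1/2)x + 1
L_2(x) = (x + 1)x(x - 2) / [-2] = -(1/2)x^3 + (1/2)x^2 + x
L_3(x) = (x + 1)x(x - 1) / [6] = (1/6)x^3 - (1/6)x
q(x) = (-9)·L_0 + (-1)·L_1 + 1·L_2 + 21·L_3
Only the coefficient of x^3 is needed; take it from each L_i and combine:
(-9)·(-1/6) + (-1)·(1/2) + 1·(-1/2) + 21·(1/6) = 4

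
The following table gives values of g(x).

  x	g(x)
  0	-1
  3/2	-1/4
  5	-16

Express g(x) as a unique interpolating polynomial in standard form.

Newton's divided differences:
g[0,3/2] = (-1/4 - (-1)) / (3/2 - 0) = 1/2
g[3/2,5] = (-16 - (-1/4)) / (5 - 3/2) = -9/2
g[0,3/2,5] = (-9/2 - 1/2) / (5 - 0) = -1
g(x) = -1 + (1/2)·x + (-1)·x(x - 3/2)
Expanding: g(x) = -x^2 + 2x - 1

g(x) = -x^2 + 2x - 1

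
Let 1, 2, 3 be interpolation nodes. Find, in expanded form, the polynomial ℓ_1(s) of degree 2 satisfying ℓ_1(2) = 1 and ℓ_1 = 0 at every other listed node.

ℓ_1(s) = (s - 1)(s - 3) / [(1)·(-1)]
       = (s^2 - 4s + 3) / (-1)

ℓ_1(s) = -s^2 + 4s - 3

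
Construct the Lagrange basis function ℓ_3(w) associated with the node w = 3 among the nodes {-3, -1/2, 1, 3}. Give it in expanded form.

ℓ_3(w) = (w + 3)(w + 1/2)(w - 1) / [(6)·(7/2)·(2)]
       = (w^3 + (5/2)w^2 - 2w - 3/2) / (42)

ℓ_3(w) = (1/42)w^3 + (5/84)w^2 - (1/21)w - 1/28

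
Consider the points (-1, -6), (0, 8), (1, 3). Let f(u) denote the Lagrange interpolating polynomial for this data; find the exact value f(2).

Evaluate each Lagrange basis at u = 2:
L_0(2) = (2)·(1)/[(-1)·(-2)] = 1
L_1(2) = (3)·(1)/[(1)·(-1)] = -3
L_2(2) = (3)·(2)/[(2)·(1)] = 3
Sum: (-6)·(1) + 8·(-3) + 3·(3) = -21

-21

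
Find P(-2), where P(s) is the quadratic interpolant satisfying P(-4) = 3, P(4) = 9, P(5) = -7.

161/6

Using Newton's divided-difference form:
P[-4,4] = (9 - 3) / (4 - (-4)) = 3/4
P[4,5] = (-7 - 9) / (5 - 4) = -16
P[-4,4,5] = (-16 - 3/4) / (5 - (-4)) = -67/36
P(-2) = 3 + (3/4)·(2) + (-67/36)·(2)·(-6) = 161/6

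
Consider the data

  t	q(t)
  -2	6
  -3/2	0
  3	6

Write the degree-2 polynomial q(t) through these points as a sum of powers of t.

q(t) = (8/3)t^2 - (8/3)t - 10

Build the Lagrange basis polynomials:
L_0(t) = (t + 3/2)(t - 3) / [5/2] = (2/5)t^2 - (3/5)t - 9/5
L_1(t) = (t + 2)(t - 3) / [-9/4] = -(4/9)t^2 + (4/9)t + 8/3
L_2(t) = (t + 2)(t + 3/2) / [45/2] = (2/45)t^2 + (7/45)t + 2/15
q(t) = 6·L_0 + 0·L_1 + 6·L_2
  6·L_0(t) = (12/5)t^2 - (18/5)t - 54/5
  0·L_1(t) = 0
  6·L_2(t) = (4/15)t^2 + (14/15)t + 4/5
Adding term by term: (8/3)t^2 - (8/3)t - 10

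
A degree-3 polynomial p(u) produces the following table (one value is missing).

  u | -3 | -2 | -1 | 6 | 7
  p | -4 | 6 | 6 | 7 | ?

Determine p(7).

The 4 known values determine p uniquely (degree ≤ 3).
L_0(7) = (9)·(8)·(1)/[(-1)·(-2)·(-9)] = -4
L_1(7) = (10)·(8)·(1)/[(1)·(-1)·(-8)] = 10
L_2(7) = (10)·(9)·(1)/[(2)·(1)·(-7)] = -45/7
L_3(7) = (10)·(9)·(8)/[(9)·(8)·(7)] = 10/7
Sum: (-4)·(-4) + 6·(10) + 6·(-45/7) + 7·(10/7) = 332/7

332/7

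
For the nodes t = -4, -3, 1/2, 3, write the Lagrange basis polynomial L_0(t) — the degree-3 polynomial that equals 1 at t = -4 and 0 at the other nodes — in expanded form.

L_0(t) = -(2/63)t^3 + (1/63)t^2 + (2/7)t - 1/7

L_0(t) = (t + 3)(t - 1/2)(t - 3) / [(-1)·(-9/2)·(-7)]
       = (t^3 - (1/2)t^2 - 9t + 9/2) / (-63/2)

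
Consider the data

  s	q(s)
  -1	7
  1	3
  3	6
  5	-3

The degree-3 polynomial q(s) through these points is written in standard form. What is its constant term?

L_0(s) = (s - 1)(s - 3)(s - 5) / [-48] = -(1/48)s^3 + (3/16)s^2 - (23/48)s + 5/16
L_1(s) = (s + 1)(s - 3)(s - 5) / [16] = (1/16)s^3 - (7/16)s^2 + (7/16)s + 15/16
L_2(s) = (s + 1)(s - 1)(s - 5) / [-16] = -(1/16)s^3 + (5/16)s^2 + (1/16)s - 5/16
L_3(s) = (s + 1)(s - 1)(s - 3) / [48] = (1/48)s^3 - (1/16)s^2 - (1/48)s + 1/16
q(s) = 7·L_0 + 3·L_1 + 6·L_2 + (-3)·L_3
Only the constant term is needed; take it from each L_i and combine:
7·(5/16) + 3·(15/16) + 6·(-5/16) + (-3)·(1/16) = 47/16

47/16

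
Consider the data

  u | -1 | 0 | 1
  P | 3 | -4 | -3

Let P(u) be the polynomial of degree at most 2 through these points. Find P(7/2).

Using Newton's divided-difference form:
P[-1,0] = (-4 - 3) / (0 - (-1)) = -7
P[0,1] = (-3 - (-4)) / (1 - 0) = 1
P[-1,0,1] = (1 - (-7)) / (1 - (-1)) = 4
P(7/2) = 3 + (-7)·(9/2) + 4·(9/2)·(7/2) = 69/2

69/2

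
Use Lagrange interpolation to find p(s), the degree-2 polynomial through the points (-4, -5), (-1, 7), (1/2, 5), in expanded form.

Build the Lagrange basis polynomials:
L_0(s) = (s + 1)(s - 1/2) / [27/2] = (2/27)s^2 + (1/27)s - 1/27
L_1(s) = (s + 4)(s - 1/2) / [-9/2] = -(2/9)s^2 - (7/9)s + 4/9
L_2(s) = (s + 4)(s + 1) / [27/4] = (4/27)s^2 + (20/27)s + 16/27
p(s) = (-5)·L_0 + 7·L_1 + 5·L_2
  (-5)·L_0(s) = -(10/27)s^2 - (5/27)s + 5/27
  7·L_1(s) = -(14/9)s^2 - (49/9)s + 28/9
  5·L_2(s) = (20/27)s^2 + (100/27)s + 80/27
Adding term by term: -(32/27)s^2 - (52/27)s + 169/27

p(s) = -(32/27)s^2 - (52/27)s + 169/27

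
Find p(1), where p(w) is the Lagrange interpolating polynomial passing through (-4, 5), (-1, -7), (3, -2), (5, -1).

-50/9

L_0(1) = (2)·(-2)·(-4)/[(-3)·(-7)·(-9)] = -16/189
L_1(1) = (5)·(-2)·(-4)/[(3)·(-4)·(-6)] = 5/9
L_2(1) = (5)·(2)·(-4)/[(7)·(4)·(-2)] = 5/7
L_3(1) = (5)·(2)·(-2)/[(9)·(6)·(2)] = -5/27
Sum: 5·(-16/189) + (-7)·(5/9) + (-2)·(5/7) + (-1)·(-5/27) = -50/9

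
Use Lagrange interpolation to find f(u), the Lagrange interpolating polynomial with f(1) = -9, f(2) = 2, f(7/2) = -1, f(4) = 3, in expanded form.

L_0(u) = (u - 2)(u - 7/2)(u - 4) / [-15/2] = -(2/15)u^3 + (19/15)u^2 - (58/15)u + 56/15
L_1(u) = (u - 1)(u - 7/2)(u - 4) / [3] = (1/3)u^3 - (17/6)u^2 + (43/6)u - 14/3
L_2(u) = (u - 1)(u - 2)(u - 4) / [-15/8] = -(8/15)u^3 + (56/15)u^2 - (112/15)u + 64/15
L_3(u) = (u - 1)(u - 2)(u - 7/2) / [3] = (1/3)u^3 - (13/6)u^2 + (25/6)u - 7/3
f(u) = (-9)·L_0 + 2·L_1 + (-1)·L_2 + 3·L_3
  (-9)·L_0(u) = (6/5)u^3 - (57/5)u^2 + (174/5)u - 168/5
  2·L_1(u) = (2/3)u^3 - (17/3)u^2 + (43/3)u - 28/3
  (-1)·L_2(u) = (8/15)u^3 - (56/15)u^2 + (112/15)u - 64/15
  3·L_3(u) = u^3 - (13/2)u^2 + (25/2)u - 7
Adding term by term: (17/5)u^3 - (273/10)u^2 + (691/10)u - 271/5

f(u) = (17/5)u^3 - (273/10)u^2 + (691/10)u - 271/5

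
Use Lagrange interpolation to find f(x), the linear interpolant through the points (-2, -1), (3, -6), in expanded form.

f(x) = -x - 3

Build the Lagrange basis polynomials:
L_0(x) = (x - 3) / [-5] = -(1/5)x + 3/5
L_1(x) = (x + 2) / [5] = (1/5)x + 2/5
f(x) = (-1)·L_0 + (-6)·L_1
  (-1)·L_0(x) = (1/5)x - 3/5
  (-6)·L_1(x) = -(6/5)x - 12/5
Adding term by term: -x - 3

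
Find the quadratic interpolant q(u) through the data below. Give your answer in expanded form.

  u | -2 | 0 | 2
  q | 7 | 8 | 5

Newton's divided differences:
q[-2,0] = (8 - 7) / (0 - (-2)) = 1/2
q[0,2] = (5 - 8) / (2 - 0) = -3/2
q[-2,0,2] = (-3/2 - 1/2) / (2 - (-2)) = -1/2
q(u) = 7 + (1/2)·(u + 2) + (-1/2)·(u + 2)u
Expanding: q(u) = -(1/2)u^2 - (1/2)u + 8

q(u) = -(1/2)u^2 - (1/2)u + 8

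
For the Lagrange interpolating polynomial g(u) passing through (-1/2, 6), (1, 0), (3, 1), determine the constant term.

47/14

Build the Lagrange basis polynomials:
L_0(u) = (u - 1)(u - 3) / [21/4] = (4/21)u^2 - (16/21)u + 4/7
L_1(u) = (u + 1/2)(u - 3) / [-3] = -(1/3)u^2 + (5/6)u + 1/2
L_2(u) = (u + 1/2)(u - 1) / [7] = (1/7)u^2 - (1/14)u - 1/14
g(u) = 6·L_0 + 0·L_1 + 1·L_2
Only the constant term is needed; take it from each L_i and combine:
6·(4/7) + 0·(1/2) + 1·(-1/14) = 47/14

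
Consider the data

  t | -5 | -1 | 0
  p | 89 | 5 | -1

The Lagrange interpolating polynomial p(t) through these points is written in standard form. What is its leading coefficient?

Build the Lagrange basis polynomials:
L_0(t) = (t + 1)t / [20] = (1/20)t^2 + (1/20)t
L_1(t) = (t + 5)t / [-4] = -(1/4)t^2 - (5/4)t
L_2(t) = (t + 5)(t + 1) / [5] = (1/5)t^2 + (6/5)t + 1
p(t) = 89·L_0 + 5·L_1 + (-1)·L_2
Only the coefficient of t^2 is needed; take it from each L_i and combine:
89·(1/20) + 5·(-1/4) + (-1)·(1/5) = 3

3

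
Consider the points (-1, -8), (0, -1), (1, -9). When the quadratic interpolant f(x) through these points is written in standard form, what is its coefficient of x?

L_0(x) = x(x - 1) / [2] = (1/2)x^2 - (1/2)x
L_1(x) = (x + 1)(x - 1) / [-1] = -x^2 + 1
L_2(x) = (x + 1)x / [2] = (1/2)x^2 + (1/2)x
f(x) = (-8)·L_0 + (-1)·L_1 + (-9)·L_2
Only the coefficient of x is needed; take it from each L_i and combine:
(-8)·(-1/2) + (-1)·(0) + (-9)·(1/2) = -1/2

-1/2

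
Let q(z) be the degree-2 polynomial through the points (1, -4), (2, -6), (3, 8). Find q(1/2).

Evaluate each Lagrange basis at z = 1/2:
L_0(1/2) = (-3/2)·(-5/2)/[(-1)·(-2)] = 15/8
L_1(1/2) = (-1/2)·(-5/2)/[(1)·(-1)] = -5/4
L_2(1/2) = (-1/2)·(-3/2)/[(2)·(1)] = 3/8
Sum: (-4)·(15/8) + (-6)·(-5/4) + 8·(3/8) = 3

3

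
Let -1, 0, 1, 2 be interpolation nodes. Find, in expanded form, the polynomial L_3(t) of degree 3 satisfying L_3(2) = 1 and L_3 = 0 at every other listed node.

L_3(t) = (t + 1)t(t - 1) / [(3)·(2)·(1)]
       = (t^3 - t) / (6)

L_3(t) = (1/6)t^3 - (1/6)t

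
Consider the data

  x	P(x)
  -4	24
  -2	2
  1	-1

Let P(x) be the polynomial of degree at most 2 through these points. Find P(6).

74

Using Newton's divided-difference form:
P[-4,-2] = (2 - 24) / (-2 - (-4)) = -11
P[-2,1] = (-1 - 2) / (1 - (-2)) = -1
P[-4,-2,1] = (-1 - (-11)) / (1 - (-4)) = 2
P(6) = 24 + (-11)·(10) + 2·(10)·(8) = 74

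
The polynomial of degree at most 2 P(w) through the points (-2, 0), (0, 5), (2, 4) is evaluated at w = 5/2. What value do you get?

Using Newton's divided-difference form:
P[-2,0] = (5 - 0) / (0 - (-2)) = 5/2
P[0,2] = (4 - 5) / (2 - 0) = -1/2
P[-2,0,2] = (-1/2 - 5/2) / (2 - (-2)) = -3/4
P(5/2) = 0 + (5/2)·(9/2) + (-3/4)·(9/2)·(5/2) = 45/16

45/16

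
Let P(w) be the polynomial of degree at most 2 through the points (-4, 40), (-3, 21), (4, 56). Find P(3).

33

L_0(3) = (6)·(-1)/[(-1)·(-8)] = -3/4
L_1(3) = (7)·(-1)/[(1)·(-7)] = 1
L_2(3) = (7)·(6)/[(8)·(7)] = 3/4
Sum: 40·(-3/4) + 21·(1) + 56·(3/4) = 33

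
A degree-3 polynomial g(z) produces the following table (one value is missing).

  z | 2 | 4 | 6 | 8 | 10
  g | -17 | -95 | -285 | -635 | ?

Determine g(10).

-1193

The 4 known values determine g uniquely (degree ≤ 3).
L_0(10) = (6)·(4)·(2)/[(-2)·(-4)·(-6)] = -1
L_1(10) = (8)·(4)·(2)/[(2)·(-2)·(-4)] = 4
L_2(10) = (8)·(6)·(2)/[(4)·(2)·(-2)] = -6
L_3(10) = (8)·(6)·(4)/[(6)·(4)·(2)] = 4
Sum: (-17)·(-1) + (-95)·(4) + (-285)·(-6) + (-635)·(4) = -1193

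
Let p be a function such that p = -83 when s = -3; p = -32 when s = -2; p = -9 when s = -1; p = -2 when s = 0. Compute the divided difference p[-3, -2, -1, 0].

p[-3,-2] = (-32 - (-83)) / (-2 - (-3)) = 51
p[-2,-1] = (-9 - (-32)) / (-1 - (-2)) = 23
p[-1,0] = (-2 - (-9)) / (0 - (-1)) = 7
p[-3,-2,-1] = (23 - 51) / (-1 - (-3)) = -14
p[-2,-1,0] = (7 - 23) / (0 - (-2)) = -8
p[-3,-2,-1,0] = (-8 - (-14)) / (0 - (-3)) = 2

2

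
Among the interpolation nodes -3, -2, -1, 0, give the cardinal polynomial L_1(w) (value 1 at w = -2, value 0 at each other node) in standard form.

L_1(w) = (1/2)w^3 + 2w^2 + (3/2)w

L_1(w) = (w + 3)(w + 1)w / [(1)·(-1)·(-2)]
       = (w^3 + 4w^2 + 3w) / (2)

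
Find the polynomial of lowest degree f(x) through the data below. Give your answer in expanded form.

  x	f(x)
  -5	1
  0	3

f(x) = (2/5)x + 3

L_0(x) = x / [-5] = -(1/5)x
L_1(x) = (x + 5) / [5] = (1/5)x + 1
f(x) = 1·L_0 + 3·L_1
  1·L_0(x) = -(1/5)x
  3·L_1(x) = (3/5)x + 3
Adding term by term: (2/5)x + 3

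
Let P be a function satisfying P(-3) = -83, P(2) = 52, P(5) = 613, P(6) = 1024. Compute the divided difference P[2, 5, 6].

56

P[2,5] = (613 - 52) / (5 - 2) = 187
P[5,6] = (1024 - 613) / (6 - 5) = 411
P[2,5,6] = (411 - 187) / (6 - 2) = 56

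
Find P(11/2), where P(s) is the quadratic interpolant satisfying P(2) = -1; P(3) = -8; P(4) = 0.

L_0(11/2) = (5/2)·(3/2)/[(-1)·(-2)] = 15/8
L_1(11/2) = (7/2)·(3/2)/[(1)·(-1)] = -21/4
L_2(11/2) = (7/2)·(5/2)/[(2)·(1)] = 35/8
Sum: (-1)·(15/8) + (-8)·(-21/4) + 0 = 321/8

321/8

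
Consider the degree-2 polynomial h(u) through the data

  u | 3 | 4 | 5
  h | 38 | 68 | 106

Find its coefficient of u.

Build the Lagrange basis polynomials:
L_0(u) = (u - 4)(u - 5) / [2] = (1/2)u^2 - (9/2)u + 10
L_1(u) = (u - 3)(u - 5) / [-1] = -u^2 + 8u - 15
L_2(u) = (u - 3)(u - 4) / [2] = (1/2)u^2 - (7/2)u + 6
h(u) = 38·L_0 + 68·L_1 + 106·L_2
Only the coefficient of u is needed; take it from each L_i and combine:
38·(-9/2) + 68·(8) + 106·(-7/2) = 2

2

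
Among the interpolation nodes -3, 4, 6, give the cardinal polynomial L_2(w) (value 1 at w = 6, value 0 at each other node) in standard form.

L_2(w) = (1/18)w^2 - (1/18)w - 2/3

L_2(w) = (w + 3)(w - 4) / [(9)·(2)]
       = (w^2 - w - 12) / (18)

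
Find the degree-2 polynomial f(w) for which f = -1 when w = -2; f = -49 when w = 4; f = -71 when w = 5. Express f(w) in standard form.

f(w) = -2w^2 - 4w - 1

Build the Lagrange basis polynomials:
L_0(w) = (w - 4)(w - 5) / [42] = (1/42)w^2 - (3/14)w + 10/21
L_1(w) = (w + 2)(w - 5) / [-6] = -(1/6)w^2 + (1/2)w + 5/3
L_2(w) = (w + 2)(w - 4) / [7] = (1/7)w^2 - (2/7)w - 8/7
f(w) = (-1)·L_0 + (-49)·L_1 + (-71)·L_2
  (-1)·L_0(w) = -(1/42)w^2 + (3/14)w - 10/21
  (-49)·L_1(w) = (49/6)w^2 - (49/2)w - 245/3
  (-71)·L_2(w) = -(71/7)w^2 + (142/7)w + 568/7
Adding term by term: -2w^2 - 4w - 1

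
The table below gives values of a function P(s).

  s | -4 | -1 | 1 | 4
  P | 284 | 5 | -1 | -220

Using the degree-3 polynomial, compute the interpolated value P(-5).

Evaluate each Lagrange basis at s = -5:
L_0(-5) = (-4)·(-6)·(-9)/[(-3)·(-5)·(-8)] = 9/5
L_1(-5) = (-1)·(-6)·(-9)/[(3)·(-2)·(-5)] = -9/5
L_2(-5) = (-1)·(-4)·(-9)/[(5)·(2)·(-3)] = 6/5
L_3(-5) = (-1)·(-4)·(-6)/[(8)·(5)·(3)] = -1/5
Sum: 284·(9/5) + 5·(-9/5) + (-1)·(6/5) + (-220)·(-1/5) = 545

545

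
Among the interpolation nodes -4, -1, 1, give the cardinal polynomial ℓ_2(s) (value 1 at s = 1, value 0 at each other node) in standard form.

ℓ_2(s) = (1/10)s^2 + (1/2)s + 2/5

ℓ_2(s) = (s + 4)(s + 1) / [(5)·(2)]
       = (s^2 + 5s + 4) / (10)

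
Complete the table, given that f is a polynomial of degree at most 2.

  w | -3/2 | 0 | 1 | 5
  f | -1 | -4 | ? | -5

-69/13

The 3 known values determine f uniquely (degree ≤ 2).
Evaluate each Lagrange basis at w = 1:
L_0(1) = (1)·(-4)/[(-3/2)·(-13/2)] = -16/39
L_1(1) = (5/2)·(-4)/[(3/2)·(-5)] = 4/3
L_2(1) = (5/2)·(1)/[(13/2)·(5)] = 1/13
Sum: (-1)·(-16/39) + (-4)·(4/3) + (-5)·(1/13) = -69/13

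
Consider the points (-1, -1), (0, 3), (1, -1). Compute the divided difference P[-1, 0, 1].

-4

P[-1,0] = (3 - (-1)) / (0 - (-1)) = 4
P[0,1] = (-1 - 3) / (1 - 0) = -4
P[-1,0,1] = (-4 - 4) / (1 - (-1)) = -4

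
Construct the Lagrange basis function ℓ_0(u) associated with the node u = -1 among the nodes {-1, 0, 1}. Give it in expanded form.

ℓ_0(u) = (1/2)u^2 - (1/2)u

ℓ_0(u) = u(u - 1) / [(-1)·(-2)]
       = (u^2 - u) / (2)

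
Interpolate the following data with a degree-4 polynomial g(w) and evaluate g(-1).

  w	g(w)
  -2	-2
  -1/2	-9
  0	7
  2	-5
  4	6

-185/8

Evaluate each Lagrange basis at w = -1:
L_0(-1) = (-1/2)·(-1)·(-3)·(-5)/[(-3/2)·(-2)·(-4)·(-6)] = 5/48
L_1(-1) = (1)·(-1)·(-3)·(-5)/[(3/2)·(-1/2)·(-5/2)·(-9/2)] = 16/9
L_2(-1) = (1)·(-1/2)·(-3)·(-5)/[(2)·(1/2)·(-2)·(-4)] = -15/16
L_3(-1) = (1)·(-1/2)·(-1)·(-5)/[(4)·(5/2)·(2)·(-2)] = 1/16
L_4(-1) = (1)·(-1/2)·(-1)·(-3)/[(6)·(9/2)·(4)·(2)] = -1/144
Sum: (-2)·(5/48) + (-9)·(16/9) + 7·(-15/16) + (-5)·(1/16) + 6·(-1/144) = -185/8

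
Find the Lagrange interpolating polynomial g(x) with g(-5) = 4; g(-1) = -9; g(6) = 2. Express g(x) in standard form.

g(x) = (135/308)x^2 - (191/308)x - 1549/154

L_0(x) = (x + 1)(x - 6) / [44] = (1/44)x^2 - (5/44)x - 3/22
L_1(x) = (x + 5)(x - 6) / [-28] = -(1/28)x^2 + (1/28)x + 15/14
L_2(x) = (x + 5)(x + 1) / [77] = (1/77)x^2 + (6/77)x + 5/77
g(x) = 4·L_0 + (-9)·L_1 + 2·L_2
  4·L_0(x) = (1/11)x^2 - (5/11)x - 6/11
  (-9)·L_1(x) = (9/28)x^2 - (9/28)x - 135/14
  2·L_2(x) = (2/77)x^2 + (12/77)x + 10/77
Adding term by term: (135/308)x^2 - (191/308)x - 1549/154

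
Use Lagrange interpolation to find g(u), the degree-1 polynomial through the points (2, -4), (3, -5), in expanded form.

g(u) = -u - 2

L_0(u) = (u - 3) / [-1] = -u + 3
L_1(u) = (u - 2) / [1] = u - 2
g(u) = (-4)·L_0 + (-5)·L_1
  (-4)·L_0(u) = 4u - 12
  (-5)·L_1(u) = -5u + 10
Adding term by term: -u - 2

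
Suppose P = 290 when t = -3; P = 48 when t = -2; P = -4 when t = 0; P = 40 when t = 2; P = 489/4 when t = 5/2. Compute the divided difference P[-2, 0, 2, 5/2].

P[-2,0] = (-4 - 48) / (0 - (-2)) = -26
P[0,2] = (40 - (-4)) / (2 - 0) = 22
P[2,5/2] = (489/4 - 40) / (5/2 - 2) = 329/2
P[-2,0,2] = (22 - (-26)) / (2 - (-2)) = 12
P[0,2,5/2] = (329/2 - 22) / (5/2 - 0) = 57
P[-2,0,2,5/2] = (57 - 12) / (5/2 - (-2)) = 10

10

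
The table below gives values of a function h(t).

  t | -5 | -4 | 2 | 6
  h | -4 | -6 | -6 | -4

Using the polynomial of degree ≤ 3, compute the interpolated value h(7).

-31/7

Evaluate each Lagrange basis at t = 7:
L_0(7) = (11)·(5)·(1)/[(-1)·(-7)·(-11)] = -5/7
L_1(7) = (12)·(5)·(1)/[(1)·(-6)·(-10)] = 1
L_2(7) = (12)·(11)·(1)/[(7)·(6)·(-4)] = -11/14
L_3(7) = (12)·(11)·(5)/[(11)·(10)·(4)] = 3/2
Sum: (-4)·(-5/7) + (-6)·(1) + (-6)·(-11/14) + (-4)·(3/2) = -31/7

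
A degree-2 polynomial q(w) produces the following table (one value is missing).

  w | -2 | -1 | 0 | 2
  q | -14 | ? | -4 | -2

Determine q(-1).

The 3 known values determine q uniquely (degree ≤ 2).
Evaluate each Lagrange basis at w = -1:
L_0(-1) = (-1)·(-3)/[(-2)·(-4)] = 3/8
L_1(-1) = (1)·(-3)/[(2)·(-2)] = 3/4
L_2(-1) = (1)·(-1)/[(4)·(2)] = -1/8
Sum: (-14)·(3/8) + (-4)·(3/4) + (-2)·(-1/8) = -8

-8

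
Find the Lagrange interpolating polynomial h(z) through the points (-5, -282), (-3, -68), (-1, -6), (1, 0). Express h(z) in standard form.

Build the Lagrange basis polynomials:
L_0(z) = (z + 3)(z + 1)(z - 1) / [-48] = -(1/48)z^3 - (1/16)z^2 + (1/48)z + 1/16
L_1(z) = (z + 5)(z + 1)(z - 1) / [16] = (1/16)z^3 + (5/16)z^2 - (1/16)z - 5/16
L_2(z) = (z + 5)(z + 3)(z - 1) / [-16] = -(1/16)z^3 - (7/16)z^2 - (7/16)z + 15/16
L_3(z) = (z + 5)(z + 3)(z + 1) / [48] = (1/48)z^3 + (3/16)z^2 + (23/48)z + 5/16
h(z) = (-282)·L_0 + (-68)·L_1 + (-6)·L_2 + 0·L_3
  (-282)·L_0(z) = (47/8)z^3 + (141/8)z^2 - (47/8)z - 141/8
  (-68)·L_1(z) = -(17/4)z^3 - (85/4)z^2 + (17/4)z + 85/4
  (-6)·L_2(z) = (3/8)z^3 + (21/8)z^2 + (21/8)z - 45/8
  0·L_3(z) = 0
Adding term by term: 2z^3 - z^2 + z - 2

h(z) = 2z^3 - z^2 + z - 2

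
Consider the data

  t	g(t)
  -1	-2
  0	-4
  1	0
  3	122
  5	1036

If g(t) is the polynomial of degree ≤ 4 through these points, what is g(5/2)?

453/8

Using Newton's divided-difference form:
g[-1,0] = (-4 - (-2)) / (0 - (-1)) = -2
g[0,1] = (0 - (-4)) / (1 - 0) = 4
g[1,3] = (122 - 0) / (3 - 1) = 61
g[3,5] = (1036 - 122) / (5 - 3) = 457
g[-1,0,1] = (4 - (-2)) / (1 - (-1)) = 3
g[0,1,3] = (61 - 4) / (3 - 0) = 19
g[1,3,5] = (457 - 61) / (5 - 1) = 99
g[-1,0,1,3] = (19 - 3) / (3 - (-1)) = 4
g[0,1,3,5] = (99 - 19) / (5 - 0) = 16
g[-1,0,1,3,5] = (16 - 4) / (5 - (-1)) = 2
g(5/2) = -2 + (-2)·(7/2) + 3·(7/2)·(5/2) + 4·(7/2)·(5/2)·(3/2) + 2·(7/2)·(5/2)·(3/2)·(-1/2) = 453/8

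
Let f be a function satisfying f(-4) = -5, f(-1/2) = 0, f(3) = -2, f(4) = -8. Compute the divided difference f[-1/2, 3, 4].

-76/63

f[-1/2,3] = (-2 - 0) / (3 - (-1/2)) = -4/7
f[3,4] = (-8 - (-2)) / (4 - 3) = -6
f[-1/2,3,4] = (-6 - (-4/7)) / (4 - (-1/2)) = -76/63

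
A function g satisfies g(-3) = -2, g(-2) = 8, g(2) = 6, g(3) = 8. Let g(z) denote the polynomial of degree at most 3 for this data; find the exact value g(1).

Using Newton's divided-difference form:
g[-3,-2] = (8 - (-2)) / (-2 - (-3)) = 10
g[-2,2] = (6 - 8) / (2 - (-2)) = -1/2
g[2,3] = (8 - 6) / (3 - 2) = 2
g[-3,-2,2] = (-1/2 - 10) / (2 - (-3)) = -21/10
g[-2,2,3] = (2 - (-1/2)) / (3 - (-2)) = 1/2
g[-3,-2,2,3] = (1/2 - (-21/10)) / (3 - (-3)) = 13/30
g(1) = -2 + 10·(4) + (-21/10)·(4)·(3) + (13/30)·(4)·(3)·(-1) = 38/5

38/5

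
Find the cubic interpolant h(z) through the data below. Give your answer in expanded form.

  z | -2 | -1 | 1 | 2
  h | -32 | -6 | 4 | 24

h(z) = 3z^3 - z^2 + 2z

L_0(z) = (z + 1)(z - 1)(z - 2) / [-12] = -(1/12)z^3 + (1/6)z^2 + (1/12)z - 1/6
L_1(z) = (z + 2)(z - 1)(z - 2) / [6] = (1/6)z^3 - (1/6)z^2 - (2/3)z + 2/3
L_2(z) = (z + 2)(z + 1)(z - 2) / [-6] = -(1/6)z^3 - (1/6)z^2 + (2/3)z + 2/3
L_3(z) = (z + 2)(z + 1)(z - 1) / [12] = (1/12)z^3 + (1/6)z^2 - (1/12)z - 1/6
h(z) = (-32)·L_0 + (-6)·L_1 + 4·L_2 + 24·L_3
  (-32)·L_0(z) = (8/3)z^3 - (16/3)z^2 - (8/3)z + 16/3
  (-6)·L_1(z) = -z^3 + z^2 + 4z - 4
  4·L_2(z) = -(2/3)z^3 - (2/3)z^2 + (8/3)z + 8/3
  24·L_3(z) = 2z^3 + 4z^2 - 2z - 4
Adding term by term: 3z^3 - z^2 + 2z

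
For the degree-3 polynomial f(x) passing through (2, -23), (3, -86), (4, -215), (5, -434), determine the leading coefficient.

-4

The leading coefficient equals the top divided difference f[2,3,4,5].
f[2,3] = (-86 - (-23)) / (3 - 2) = -63
f[3,4] = (-215 - (-86)) / (4 - 3) = -129
f[4,5] = (-434 - (-215)) / (5 - 4) = -219
f[2,3,4] = (-129 - (-63)) / (4 - 2) = -33
f[3,4,5] = (-219 - (-129)) / (5 - 3) = -45
f[2,3,4,5] = (-45 - (-33)) / (5 - 2) = -4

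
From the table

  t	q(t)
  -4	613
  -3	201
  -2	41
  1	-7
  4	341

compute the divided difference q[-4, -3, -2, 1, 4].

q[-4,-3] = (201 - 613) / (-3 - (-4)) = -412
q[-3,-2] = (41 - 201) / (-2 - (-3)) = -160
q[-2,1] = (-7 - 41) / (1 - (-2)) = -16
q[1,4] = (341 - (-7)) / (4 - 1) = 116
q[-4,-3,-2] = (-160 - (-412)) / (-2 - (-4)) = 126
q[-3,-2,1] = (-16 - (-160)) / (1 - (-3)) = 36
q[-2,1,4] = (116 - (-16)) / (4 - (-2)) = 22
q[-4,-3,-2,1] = (36 - 126) / (1 - (-4)) = -18
q[-3,-2,1,4] = (22 - 36) / (4 - (-3)) = -2
q[-4,-3,-2,1,4] = (-2 - (-18)) / (4 - (-4)) = 2

2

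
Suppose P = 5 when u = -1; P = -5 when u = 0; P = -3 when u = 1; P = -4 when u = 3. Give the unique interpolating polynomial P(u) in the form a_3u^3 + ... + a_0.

P(u) = -(41/24)u^3 + 6u^2 - (55/24)u - 5

Newton's divided differences:
P[-1,0] = (-5 - 5) / (0 - (-1)) = -10
P[0,1] = (-3 - (-5)) / (1 - 0) = 2
P[1,3] = (-4 - (-3)) / (3 - 1) = -1/2
P[-1,0,1] = (2 - (-10)) / (1 - (-1)) = 6
P[0,1,3] = (-1/2 - 2) / (3 - 0) = -5/6
P[-1,0,1,3] = (-5/6 - 6) / (3 - (-1)) = -41/24
P(u) = 5 + (-10)·(u + 1) + 6·(u + 1)u + (-41/24)·(u + 1)u(u - 1)
Expanding: P(u) = -(41/24)u^3 + 6u^2 - (55/24)u - 5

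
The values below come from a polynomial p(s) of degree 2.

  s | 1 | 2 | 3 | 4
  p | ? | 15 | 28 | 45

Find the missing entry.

6

The 3 known values determine p uniquely (degree ≤ 2).
L_0(1) = (-2)·(-3)/[(-1)·(-2)] = 3
L_1(1) = (-1)·(-3)/[(1)·(-1)] = -3
L_2(1) = (-1)·(-2)/[(2)·(1)] = 1
Sum: 15·(3) + 28·(-3) + 45·(1) = 6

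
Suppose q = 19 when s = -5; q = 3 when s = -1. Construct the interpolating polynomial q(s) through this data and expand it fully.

Build the Lagrange basis polynomials:
L_0(s) = (s + 1) / [-4] = -(1/4)s - 1/4
L_1(s) = (s + 5) / [4] = (1/4)s + 5/4
q(s) = 19·L_0 + 3·L_1
  19·L_0(s) = -(19/4)s - 19/4
  3·L_1(s) = (3/4)s + 15/4
Adding term by term: -4s - 1

q(s) = -4s - 1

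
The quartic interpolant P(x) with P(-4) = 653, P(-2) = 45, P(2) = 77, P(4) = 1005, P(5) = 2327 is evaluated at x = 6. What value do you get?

4653

Evaluate each Lagrange basis at x = 6:
L_0(6) = (8)·(4)·(2)·(1)/[(-2)·(-6)·(-8)·(-9)] = 2/27
L_1(6) = (10)·(4)·(2)·(1)/[(2)·(-4)·(-6)·(-7)] = -5/21
L_2(6) = (10)·(8)·(2)·(1)/[(6)·(4)·(-2)·(-3)] = 10/9
L_3(6) = (10)·(8)·(4)·(1)/[(8)·(6)·(2)·(-1)] = -10/3
L_4(6) = (10)·(8)·(4)·(2)/[(9)·(7)·(3)·(1)] = 640/189
Sum: 653·(2/27) + 45·(-5/21) + 77·(10/9) + 1005·(-10/3) + 2327·(640/189) = 4653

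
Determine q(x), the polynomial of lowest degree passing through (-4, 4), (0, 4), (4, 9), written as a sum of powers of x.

Build the Lagrange basis polynomials:
L_0(x) = x(x - 4) / [32] = (1/32)x^2 - (1/8)x
L_1(x) = (x + 4)(x - 4) / [-16] = -(1/16)x^2 + 1
L_2(x) = (x + 4)x / [32] = (1/32)x^2 + (1/8)x
q(x) = 4·L_0 + 4·L_1 + 9·L_2
  4·L_0(x) = (1/8)x^2 - (1/2)x
  4·L_1(x) = -(1/4)x^2 + 4
  9·L_2(x) = (9/32)x^2 + (9/8)x
Adding term by term: (5/32)x^2 + (5/8)x + 4

q(x) = (5/32)x^2 + (5/8)x + 4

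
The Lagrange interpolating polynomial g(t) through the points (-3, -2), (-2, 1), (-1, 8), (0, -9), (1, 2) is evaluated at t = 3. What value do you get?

L_0(3) = (5)·(4)·(3)·(2)/[(-1)·(-2)·(-3)·(-4)] = 5
L_1(3) = (6)·(4)·(3)·(2)/[(1)·(-1)·(-2)·(-3)] = -24
L_2(3) = (6)·(5)·(3)·(2)/[(2)·(1)·(-1)·(-2)] = 45
L_3(3) = (6)·(5)·(4)·(2)/[(3)·(2)·(1)·(-1)] = -40
L_4(3) = (6)·(5)·(4)·(3)/[(4)·(3)·(2)·(1)] = 15
Sum: (-2)·(5) + 1·(-24) + 8·(45) + (-9)·(-40) + 2·(15) = 716

716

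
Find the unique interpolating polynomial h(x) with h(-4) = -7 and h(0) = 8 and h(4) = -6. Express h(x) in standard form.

Newton's divided differences:
h[-4,0] = (8 - (-7)) / (0 - (-4)) = 15/4
h[0,4] = (-6 - 8) / (4 - 0) = -7/2
h[-4,0,4] = (-7/2 - 15/4) / (4 - (-4)) = -29/32
h(x) = -7 + (15/4)·(x + 4) + (-29/32)·(x + 4)x
Expanding: h(x) = -(29/32)x^2 + (1/8)x + 8

h(x) = -(29/32)x^2 + (1/8)x + 8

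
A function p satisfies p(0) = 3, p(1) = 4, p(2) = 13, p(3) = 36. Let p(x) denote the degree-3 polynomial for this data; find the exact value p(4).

L_0(4) = (3)·(2)·(1)/[(-1)·(-2)·(-3)] = -1
L_1(4) = (4)·(2)·(1)/[(1)·(-1)·(-2)] = 4
L_2(4) = (4)·(3)·(1)/[(2)·(1)·(-1)] = -6
L_3(4) = (4)·(3)·(2)/[(3)·(2)·(1)] = 4
Sum: 3·(-1) + 4·(4) + 13·(-6) + 36·(4) = 79

79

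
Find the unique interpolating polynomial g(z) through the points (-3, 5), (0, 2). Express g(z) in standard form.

g(z) = -z + 2

Build the Lagrange basis polynomials:
L_0(z) = z / [-3] = -(1/3)z
L_1(z) = (z + 3) / [3] = (1/3)z + 1
g(z) = 5·L_0 + 2·L_1
  5·L_0(z) = -(5/3)z
  2·L_1(z) = (2/3)z + 2
Adding term by term: -z + 2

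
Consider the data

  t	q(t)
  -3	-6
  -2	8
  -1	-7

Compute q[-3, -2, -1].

-29/2

q[-3,-2] = (8 - (-6)) / (-2 - (-3)) = 14
q[-2,-1] = (-7 - 8) / (-1 - (-2)) = -15
q[-3,-2,-1] = (-15 - 14) / (-1 - (-3)) = -29/2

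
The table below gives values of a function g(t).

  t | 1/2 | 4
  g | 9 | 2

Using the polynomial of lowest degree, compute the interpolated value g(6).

L_0(6) = (2)/[(-7/2)] = -4/7
L_1(6) = (11/2)/[(7/2)] = 11/7
Sum: 9·(-4/7) + 2·(11/7) = -2

-2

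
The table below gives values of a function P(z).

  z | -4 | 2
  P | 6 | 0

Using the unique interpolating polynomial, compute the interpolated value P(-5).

Evaluate each Lagrange basis at z = -5:
L_0(-5) = (-7)/[(-6)] = 7/6
L_1(-5) = (-1)/[(6)] = -1/6
Sum: 6·(7/6) + 0 = 7

7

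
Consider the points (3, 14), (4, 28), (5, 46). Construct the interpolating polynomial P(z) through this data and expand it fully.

Newton's divided differences:
P[3,4] = (28 - 14) / (4 - 3) = 14
P[4,5] = (46 - 28) / (5 - 4) = 18
P[3,4,5] = (18 - 14) / (5 - 3) = 2
P(z) = 14 + 14·(z - 3) + 2·(z - 3)(z - 4)
Expanding: P(z) = 2z^2 - 4

P(z) = 2z^2 - 4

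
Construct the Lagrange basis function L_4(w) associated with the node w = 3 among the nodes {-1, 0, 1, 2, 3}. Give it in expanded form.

L_4(w) = (w + 1)w(w - 1)(w - 2) / [(4)·(3)·(2)·(1)]
       = (w^4 - 2w^3 - w^2 + 2w) / (24)

L_4(w) = (1/24)w^4 - (1/12)w^3 - (1/24)w^2 + (1/12)w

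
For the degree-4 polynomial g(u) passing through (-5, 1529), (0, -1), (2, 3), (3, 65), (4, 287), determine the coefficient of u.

4

Build the Lagrange basis polynomials:
L_0(u) = u(u - 2)(u - 3)(u - 4) / [2520] = (1/2520)u^4 - (1/280)u^3 + (13/1260)u^2 - (1/105)u
L_1(u) = (u + 5)(u - 2)(u - 3)(u - 4) / [-120] = -(1/120)u^4 + (1/30)u^3 + (19/120)u^2 - (53/60)u + 1
L_2(u) = (u + 5)u(u - 3)(u - 4) / [28] = (1/28)u^4 - (1/14)u^3 - (23/28)u^2 + (15/7)u
L_3(u) = (u + 5)u(u - 2)(u - 4) / [-24] = -(1/24)u^4 + (1/24)u^3 + (11/12)u^2 - (5/3)u
L_4(u) = (u + 5)u(u - 2)(u - 3) / [72] = (1/72)u^4 - (19/72)u^2 + (5/12)u
g(u) = 1529·L_0 + (-1)·L_1 + 3·L_2 + 65·L_3 + 287·L_4
Only the coefficient of u is needed; take it from each L_i and combine:
1529·(-1/105) + (-1)·(-53/60) + 3·(15/7) + 65·(-5/3) + 287·(5/12) = 4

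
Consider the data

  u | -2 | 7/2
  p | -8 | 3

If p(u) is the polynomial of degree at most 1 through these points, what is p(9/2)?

5

L_0(9/2) = (1)/[(-11/2)] = -2/11
L_1(9/2) = (13/2)/[(11/2)] = 13/11
Sum: (-8)·(-2/11) + 3·(13/11) = 5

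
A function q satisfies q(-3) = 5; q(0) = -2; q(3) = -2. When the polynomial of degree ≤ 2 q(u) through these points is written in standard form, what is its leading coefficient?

7/18

Build the Lagrange basis polynomials:
L_0(u) = u(u - 3) / [18] = (1/18)u^2 - (1/6)u
L_1(u) = (u + 3)(u - 3) / [-9] = -(1/9)u^2 + 1
L_2(u) = (u + 3)u / [18] = (1/18)u^2 + (1/6)u
q(u) = 5·L_0 + (-2)·L_1 + (-2)·L_2
Only the coefficient of u^2 is needed; take it from each L_i and combine:
5·(1/18) + (-2)·(-1/9) + (-2)·(1/18) = 7/18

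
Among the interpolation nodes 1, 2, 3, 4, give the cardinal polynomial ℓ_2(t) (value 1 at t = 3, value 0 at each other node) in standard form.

ℓ_2(t) = (t - 1)(t - 2)(t - 4) / [(2)·(1)·(-1)]
       = (t^3 - 7t^2 + 14t - 8) / (-2)

ℓ_2(t) = -(1/2)t^3 + (7/2)t^2 - 7t + 4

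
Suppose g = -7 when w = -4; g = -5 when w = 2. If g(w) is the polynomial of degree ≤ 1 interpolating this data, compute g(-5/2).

-13/2

Evaluate each Lagrange basis at w = -5/2:
L_0(-5/2) = (-9/2)/[(-6)] = 3/4
L_1(-5/2) = (3/2)/[(6)] = 1/4
Sum: (-7)·(3/4) + (-5)·(1/4) = -13/2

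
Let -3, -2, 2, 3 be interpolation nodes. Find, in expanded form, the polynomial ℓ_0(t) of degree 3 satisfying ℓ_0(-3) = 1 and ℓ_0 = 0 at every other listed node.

ℓ_0(t) = -(1/30)t^3 + (1/10)t^2 + (2/15)t - 2/5

ℓ_0(t) = (t + 2)(t - 2)(t - 3) / [(-1)·(-5)·(-6)]
       = (t^3 - 3t^2 - 4t + 12) / (-30)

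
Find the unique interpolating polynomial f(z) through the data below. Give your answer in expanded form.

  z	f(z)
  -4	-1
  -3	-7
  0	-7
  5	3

f(z) = -(5/36)z^3 + (19/36)z^2 + (17/6)z - 7

Build the Lagrange basis polynomials:
L_0(z) = (z + 3)z(z - 5) / [-36] = -(1/36)z^3 + (1/18)z^2 + (5/12)z
L_1(z) = (z + 4)z(z - 5) / [24] = (1/24)z^3 - (1/24)z^2 - (5/6)z
L_2(z) = (z + 4)(z + 3)(z - 5) / [-60] = -(1/60)z^3 - (1/30)z^2 + (23/60)z + 1
L_3(z) = (z + 4)(z + 3)z / [360] = (1/360)z^3 + (7/360)z^2 + (1/30)z
f(z) = (-1)·L_0 + (-7)·L_1 + (-7)·L_2 + 3·L_3
  (-1)·L_0(z) = (1/36)z^3 - (1/18)z^2 - (5/12)z
  (-7)·L_1(z) = -(7/24)z^3 + (7/24)z^2 + (35/6)z
  (-7)·L_2(z) = (7/60)z^3 + (7/30)z^2 - (161/60)z - 7
  3·L_3(z) = (1/120)z^3 + (7/120)z^2 + (1/10)z
Adding term by term: -(5/36)z^3 + (19/36)z^2 + (17/6)z - 7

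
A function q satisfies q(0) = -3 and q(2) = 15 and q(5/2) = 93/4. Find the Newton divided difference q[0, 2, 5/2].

3

q[0,2] = (15 - (-3)) / (2 - 0) = 9
q[2,5/2] = (93/4 - 15) / (5/2 - 2) = 33/2
q[0,2,5/2] = (33/2 - 9) / (5/2 - 0) = 3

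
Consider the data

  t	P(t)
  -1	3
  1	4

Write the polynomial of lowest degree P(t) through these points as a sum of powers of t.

P(t) = (1/2)t + 7/2

Build the Lagrange basis polynomials:
L_0(t) = (t - 1) / [-2] = -(1/2)t + 1/2
L_1(t) = (t + 1) / [2] = (1/2)t + 1/2
P(t) = 3·L_0 + 4·L_1
  3·L_0(t) = -(3/2)t + 3/2
  4·L_1(t) = 2t + 2
Adding term by term: (1/2)t + 7/2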